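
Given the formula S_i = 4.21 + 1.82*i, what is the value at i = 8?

S_8 = 4.21 + 1.82*8 = 4.21 + 14.56 = 18.77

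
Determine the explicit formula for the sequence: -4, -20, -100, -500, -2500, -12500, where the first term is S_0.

Check ratios: -20 / -4 = 5.0
Common ratio r = 5.
First term a = -4.
Formula: S_i = -4 * 5^i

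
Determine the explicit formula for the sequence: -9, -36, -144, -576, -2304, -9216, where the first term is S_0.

Check ratios: -36 / -9 = 4.0
Common ratio r = 4.
First term a = -9.
Formula: S_i = -9 * 4^i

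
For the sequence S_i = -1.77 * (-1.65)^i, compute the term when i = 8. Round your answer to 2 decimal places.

S_8 = -1.77 * (-1.65)^8 ≈ -1.77 * 54.9378 ≈ -97.24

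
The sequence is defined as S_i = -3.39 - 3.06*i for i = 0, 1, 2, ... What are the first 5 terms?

This is an arithmetic sequence.
i=0: S_0 = -3.39 + -3.06*0 = -3.39
i=1: S_1 = -3.39 + -3.06*1 = -6.45
i=2: S_2 = -3.39 + -3.06*2 = -9.51
i=3: S_3 = -3.39 + -3.06*3 = -12.57
i=4: S_4 = -3.39 + -3.06*4 = -15.63
The first 5 terms are: [-3.39, -6.45, -9.51, -12.57, -15.63]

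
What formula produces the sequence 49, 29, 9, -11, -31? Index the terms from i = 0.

Check differences: 29 - 49 = -20
9 - 29 = -20
Common difference d = -20.
First term a = 49.
Formula: S_i = 49 - 20*i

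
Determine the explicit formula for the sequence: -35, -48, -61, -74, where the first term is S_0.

Check differences: -48 - -35 = -13
-61 - -48 = -13
Common difference d = -13.
First term a = -35.
Formula: S_i = -35 - 13*i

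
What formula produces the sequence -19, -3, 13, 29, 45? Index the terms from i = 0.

Check differences: -3 - -19 = 16
13 - -3 = 16
Common difference d = 16.
First term a = -19.
Formula: S_i = -19 + 16*i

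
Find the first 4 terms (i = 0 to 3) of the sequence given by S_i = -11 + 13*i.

This is an arithmetic sequence.
i=0: S_0 = -11 + 13*0 = -11
i=1: S_1 = -11 + 13*1 = 2
i=2: S_2 = -11 + 13*2 = 15
i=3: S_3 = -11 + 13*3 = 28
The first 4 terms are: [-11, 2, 15, 28]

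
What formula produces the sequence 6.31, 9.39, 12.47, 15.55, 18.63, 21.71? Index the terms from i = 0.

Check differences: 9.39 - 6.31 = 3.08
12.47 - 9.39 = 3.08
Common difference d = 3.08.
First term a = 6.31.
Formula: S_i = 6.31 + 3.08*i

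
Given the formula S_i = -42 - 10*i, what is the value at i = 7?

S_7 = -42 + -10*7 = -42 + -70 = -112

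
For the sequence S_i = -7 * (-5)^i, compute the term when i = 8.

S_8 = -7 * (-5)^8 = -7 * 390625 = -2734375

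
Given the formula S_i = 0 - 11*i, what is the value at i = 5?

S_5 = 0 + -11*5 = 0 + -55 = -55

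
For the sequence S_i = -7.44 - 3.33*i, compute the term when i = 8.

S_8 = -7.44 + -3.33*8 = -7.44 + -26.64 = -34.08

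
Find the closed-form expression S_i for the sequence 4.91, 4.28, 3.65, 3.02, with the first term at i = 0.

Check differences: 4.28 - 4.91 = -0.63
3.65 - 4.28 = -0.63
Common difference d = -0.63.
First term a = 4.91.
Formula: S_i = 4.91 - 0.63*i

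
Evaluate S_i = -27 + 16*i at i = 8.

S_8 = -27 + 16*8 = -27 + 128 = 101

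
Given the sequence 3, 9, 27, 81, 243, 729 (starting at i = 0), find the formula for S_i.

Check ratios: 9 / 3 = 3.0
Common ratio r = 3.
First term a = 3.
Formula: S_i = 3 * 3^i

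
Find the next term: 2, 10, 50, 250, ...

Ratios: 10 / 2 = 5.0
This is a geometric sequence with common ratio r = 5.
Next term = 250 * 5 = 1250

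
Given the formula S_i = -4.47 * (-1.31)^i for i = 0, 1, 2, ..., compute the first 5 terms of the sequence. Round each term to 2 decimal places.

This is a geometric sequence.
i=0: S_0 = -4.47 * (-1.31)^0 = -4.47
i=1: S_1 = -4.47 * (-1.31)^1 ≈ 5.86
i=2: S_2 = -4.47 * (-1.31)^2 ≈ -7.67
i=3: S_3 = -4.47 * (-1.31)^3 ≈ 10.05
i=4: S_4 = -4.47 * (-1.31)^4 ≈ -13.16
The first 5 terms are: [-4.47, 5.86, -7.67, 10.05, -13.16]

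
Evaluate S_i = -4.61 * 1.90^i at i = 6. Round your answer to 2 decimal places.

S_6 = -4.61 * 1.9^6 ≈ -4.61 * 47.0459 ≈ -216.88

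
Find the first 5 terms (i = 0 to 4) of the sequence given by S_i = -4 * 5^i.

This is a geometric sequence.
i=0: S_0 = -4 * 5^0 = -4
i=1: S_1 = -4 * 5^1 = -20
i=2: S_2 = -4 * 5^2 = -100
i=3: S_3 = -4 * 5^3 = -500
i=4: S_4 = -4 * 5^4 = -2500
The first 5 terms are: [-4, -20, -100, -500, -2500]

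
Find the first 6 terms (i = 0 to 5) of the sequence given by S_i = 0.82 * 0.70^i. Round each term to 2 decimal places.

This is a geometric sequence.
i=0: S_0 = 0.82 * 0.7^0 = 0.82
i=1: S_1 = 0.82 * 0.7^1 ≈ 0.57
i=2: S_2 = 0.82 * 0.7^2 ≈ 0.4
i=3: S_3 = 0.82 * 0.7^3 ≈ 0.28
i=4: S_4 = 0.82 * 0.7^4 ≈ 0.2
i=5: S_5 = 0.82 * 0.7^5 ≈ 0.14
The first 6 terms are: [0.82, 0.57, 0.4, 0.28, 0.2, 0.14]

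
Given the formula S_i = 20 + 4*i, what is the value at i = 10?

S_10 = 20 + 4*10 = 20 + 40 = 60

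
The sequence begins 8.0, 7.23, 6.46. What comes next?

Differences: 7.23 - 8.0 = -0.77
This is an arithmetic sequence with common difference d = -0.77.
Next term = 6.46 + -0.77 = 5.69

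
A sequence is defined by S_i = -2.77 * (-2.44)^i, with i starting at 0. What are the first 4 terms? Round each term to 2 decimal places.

This is a geometric sequence.
i=0: S_0 = -2.77 * (-2.44)^0 = -2.77
i=1: S_1 = -2.77 * (-2.44)^1 ≈ 6.76
i=2: S_2 = -2.77 * (-2.44)^2 ≈ -16.49
i=3: S_3 = -2.77 * (-2.44)^3 ≈ 40.24
The first 4 terms are: [-2.77, 6.76, -16.49, 40.24]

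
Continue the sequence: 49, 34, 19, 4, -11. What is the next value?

Differences: 34 - 49 = -15
This is an arithmetic sequence with common difference d = -15.
Next term = -11 + -15 = -26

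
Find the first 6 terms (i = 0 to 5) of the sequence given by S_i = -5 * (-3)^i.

This is a geometric sequence.
i=0: S_0 = -5 * (-3)^0 = -5
i=1: S_1 = -5 * (-3)^1 = 15
i=2: S_2 = -5 * (-3)^2 = -45
i=3: S_3 = -5 * (-3)^3 = 135
i=4: S_4 = -5 * (-3)^4 = -405
i=5: S_5 = -5 * (-3)^5 = 1215
The first 6 terms are: [-5, 15, -45, 135, -405, 1215]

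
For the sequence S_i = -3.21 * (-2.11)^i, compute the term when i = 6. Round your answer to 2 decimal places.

S_6 = -3.21 * (-2.11)^6 ≈ -3.21 * 88.2459 ≈ -283.27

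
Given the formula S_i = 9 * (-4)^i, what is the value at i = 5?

S_5 = 9 * (-4)^5 = 9 * -1024 = -9216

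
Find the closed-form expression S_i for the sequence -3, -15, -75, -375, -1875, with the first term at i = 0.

Check ratios: -15 / -3 = 5.0
Common ratio r = 5.
First term a = -3.
Formula: S_i = -3 * 5^i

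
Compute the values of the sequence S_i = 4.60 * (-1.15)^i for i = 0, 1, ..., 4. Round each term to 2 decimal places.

This is a geometric sequence.
i=0: S_0 = 4.6 * (-1.15)^0 = 4.6
i=1: S_1 = 4.6 * (-1.15)^1 = -5.29
i=2: S_2 = 4.6 * (-1.15)^2 ≈ 6.08
i=3: S_3 = 4.6 * (-1.15)^3 ≈ -7.0
i=4: S_4 = 4.6 * (-1.15)^4 ≈ 8.05
The first 5 terms are: [4.6, -5.29, 6.08, -7.0, 8.05]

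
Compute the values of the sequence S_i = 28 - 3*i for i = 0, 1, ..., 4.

This is an arithmetic sequence.
i=0: S_0 = 28 + -3*0 = 28
i=1: S_1 = 28 + -3*1 = 25
i=2: S_2 = 28 + -3*2 = 22
i=3: S_3 = 28 + -3*3 = 19
i=4: S_4 = 28 + -3*4 = 16
The first 5 terms are: [28, 25, 22, 19, 16]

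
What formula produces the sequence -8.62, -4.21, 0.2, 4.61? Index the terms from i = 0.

Check differences: -4.21 - -8.62 = 4.41
0.2 - -4.21 = 4.41
Common difference d = 4.41.
First term a = -8.62.
Formula: S_i = -8.62 + 4.41*i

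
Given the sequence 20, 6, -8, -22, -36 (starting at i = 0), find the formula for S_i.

Check differences: 6 - 20 = -14
-8 - 6 = -14
Common difference d = -14.
First term a = 20.
Formula: S_i = 20 - 14*i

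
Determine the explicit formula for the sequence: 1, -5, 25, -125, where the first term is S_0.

Check ratios: -5 / 1 = -5.0
Common ratio r = -5.
First term a = 1.
Formula: S_i = 1 * (-5)^i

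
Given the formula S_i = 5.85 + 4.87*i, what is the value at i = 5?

S_5 = 5.85 + 4.87*5 = 5.85 + 24.35 = 30.2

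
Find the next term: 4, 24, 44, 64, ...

Differences: 24 - 4 = 20
This is an arithmetic sequence with common difference d = 20.
Next term = 64 + 20 = 84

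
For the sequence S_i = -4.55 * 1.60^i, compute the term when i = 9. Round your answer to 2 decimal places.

S_9 = -4.55 * 1.6^9 ≈ -4.55 * 68.7195 ≈ -312.67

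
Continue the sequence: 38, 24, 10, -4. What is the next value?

Differences: 24 - 38 = -14
This is an arithmetic sequence with common difference d = -14.
Next term = -4 + -14 = -18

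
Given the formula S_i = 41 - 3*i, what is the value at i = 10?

S_10 = 41 + -3*10 = 41 + -30 = 11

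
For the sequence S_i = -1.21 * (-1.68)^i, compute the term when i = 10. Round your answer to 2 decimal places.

S_10 = -1.21 * (-1.68)^10 ≈ -1.21 * 179.0989 ≈ -216.71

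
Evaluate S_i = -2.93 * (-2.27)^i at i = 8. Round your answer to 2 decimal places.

S_8 = -2.93 * (-2.27)^8 ≈ -2.93 * 705.0288 ≈ -2065.73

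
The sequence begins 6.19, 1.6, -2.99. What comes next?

Differences: 1.6 - 6.19 = -4.59
This is an arithmetic sequence with common difference d = -4.59.
Next term = -2.99 + -4.59 = -7.58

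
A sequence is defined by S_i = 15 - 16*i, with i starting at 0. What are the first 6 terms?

This is an arithmetic sequence.
i=0: S_0 = 15 + -16*0 = 15
i=1: S_1 = 15 + -16*1 = -1
i=2: S_2 = 15 + -16*2 = -17
i=3: S_3 = 15 + -16*3 = -33
i=4: S_4 = 15 + -16*4 = -49
i=5: S_5 = 15 + -16*5 = -65
The first 6 terms are: [15, -1, -17, -33, -49, -65]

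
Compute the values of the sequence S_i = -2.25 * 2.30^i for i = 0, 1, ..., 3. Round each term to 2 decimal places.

This is a geometric sequence.
i=0: S_0 = -2.25 * 2.3^0 = -2.25
i=1: S_1 = -2.25 * 2.3^1 ≈ -5.18
i=2: S_2 = -2.25 * 2.3^2 ≈ -11.9
i=3: S_3 = -2.25 * 2.3^3 ≈ -27.38
The first 4 terms are: [-2.25, -5.18, -11.9, -27.38]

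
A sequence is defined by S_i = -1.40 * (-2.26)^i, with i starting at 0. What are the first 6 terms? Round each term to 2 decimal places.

This is a geometric sequence.
i=0: S_0 = -1.4 * (-2.26)^0 = -1.4
i=1: S_1 = -1.4 * (-2.26)^1 ≈ 3.16
i=2: S_2 = -1.4 * (-2.26)^2 ≈ -7.15
i=3: S_3 = -1.4 * (-2.26)^3 ≈ 16.16
i=4: S_4 = -1.4 * (-2.26)^4 ≈ -36.52
i=5: S_5 = -1.4 * (-2.26)^5 ≈ 82.54
The first 6 terms are: [-1.4, 3.16, -7.15, 16.16, -36.52, 82.54]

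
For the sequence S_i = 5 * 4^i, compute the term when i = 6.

S_6 = 5 * 4^6 = 5 * 4096 = 20480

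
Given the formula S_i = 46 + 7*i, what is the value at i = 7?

S_7 = 46 + 7*7 = 46 + 49 = 95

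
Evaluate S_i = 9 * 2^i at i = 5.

S_5 = 9 * 2^5 = 9 * 32 = 288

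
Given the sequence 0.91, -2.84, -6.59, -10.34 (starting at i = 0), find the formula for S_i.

Check differences: -2.84 - 0.91 = -3.75
-6.59 - -2.84 = -3.75
Common difference d = -3.75.
First term a = 0.91.
Formula: S_i = 0.91 - 3.75*i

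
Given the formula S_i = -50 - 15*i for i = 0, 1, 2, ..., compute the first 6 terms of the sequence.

This is an arithmetic sequence.
i=0: S_0 = -50 + -15*0 = -50
i=1: S_1 = -50 + -15*1 = -65
i=2: S_2 = -50 + -15*2 = -80
i=3: S_3 = -50 + -15*3 = -95
i=4: S_4 = -50 + -15*4 = -110
i=5: S_5 = -50 + -15*5 = -125
The first 6 terms are: [-50, -65, -80, -95, -110, -125]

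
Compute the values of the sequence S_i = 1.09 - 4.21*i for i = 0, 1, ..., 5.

This is an arithmetic sequence.
i=0: S_0 = 1.09 + -4.21*0 = 1.09
i=1: S_1 = 1.09 + -4.21*1 = -3.12
i=2: S_2 = 1.09 + -4.21*2 = -7.33
i=3: S_3 = 1.09 + -4.21*3 = -11.54
i=4: S_4 = 1.09 + -4.21*4 = -15.75
i=5: S_5 = 1.09 + -4.21*5 = -19.96
The first 6 terms are: [1.09, -3.12, -7.33, -11.54, -15.75, -19.96]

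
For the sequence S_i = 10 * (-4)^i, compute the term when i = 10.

S_10 = 10 * (-4)^10 = 10 * 1048576 = 10485760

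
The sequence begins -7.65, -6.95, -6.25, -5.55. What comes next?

Differences: -6.95 - -7.65 = 0.7
This is an arithmetic sequence with common difference d = 0.7.
Next term = -5.55 + 0.7 = -4.85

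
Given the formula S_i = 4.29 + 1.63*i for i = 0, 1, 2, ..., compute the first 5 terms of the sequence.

This is an arithmetic sequence.
i=0: S_0 = 4.29 + 1.63*0 = 4.29
i=1: S_1 = 4.29 + 1.63*1 = 5.92
i=2: S_2 = 4.29 + 1.63*2 = 7.55
i=3: S_3 = 4.29 + 1.63*3 = 9.18
i=4: S_4 = 4.29 + 1.63*4 = 10.81
The first 5 terms are: [4.29, 5.92, 7.55, 9.18, 10.81]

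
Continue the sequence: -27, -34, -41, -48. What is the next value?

Differences: -34 - -27 = -7
This is an arithmetic sequence with common difference d = -7.
Next term = -48 + -7 = -55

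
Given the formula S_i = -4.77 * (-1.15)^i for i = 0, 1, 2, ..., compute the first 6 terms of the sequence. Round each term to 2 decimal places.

This is a geometric sequence.
i=0: S_0 = -4.77 * (-1.15)^0 = -4.77
i=1: S_1 = -4.77 * (-1.15)^1 ≈ 5.49
i=2: S_2 = -4.77 * (-1.15)^2 ≈ -6.31
i=3: S_3 = -4.77 * (-1.15)^3 ≈ 7.25
i=4: S_4 = -4.77 * (-1.15)^4 ≈ -8.34
i=5: S_5 = -4.77 * (-1.15)^5 ≈ 9.59
The first 6 terms are: [-4.77, 5.49, -6.31, 7.25, -8.34, 9.59]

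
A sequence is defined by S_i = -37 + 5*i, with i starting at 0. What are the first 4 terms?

This is an arithmetic sequence.
i=0: S_0 = -37 + 5*0 = -37
i=1: S_1 = -37 + 5*1 = -32
i=2: S_2 = -37 + 5*2 = -27
i=3: S_3 = -37 + 5*3 = -22
The first 4 terms are: [-37, -32, -27, -22]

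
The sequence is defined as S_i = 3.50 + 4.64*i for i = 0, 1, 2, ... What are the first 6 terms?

This is an arithmetic sequence.
i=0: S_0 = 3.5 + 4.64*0 = 3.5
i=1: S_1 = 3.5 + 4.64*1 = 8.14
i=2: S_2 = 3.5 + 4.64*2 = 12.78
i=3: S_3 = 3.5 + 4.64*3 = 17.42
i=4: S_4 = 3.5 + 4.64*4 = 22.06
i=5: S_5 = 3.5 + 4.64*5 = 26.7
The first 6 terms are: [3.5, 8.14, 12.78, 17.42, 22.06, 26.7]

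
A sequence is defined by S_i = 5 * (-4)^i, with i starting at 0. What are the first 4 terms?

This is a geometric sequence.
i=0: S_0 = 5 * (-4)^0 = 5
i=1: S_1 = 5 * (-4)^1 = -20
i=2: S_2 = 5 * (-4)^2 = 80
i=3: S_3 = 5 * (-4)^3 = -320
The first 4 terms are: [5, -20, 80, -320]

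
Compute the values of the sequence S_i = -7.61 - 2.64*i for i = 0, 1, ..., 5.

This is an arithmetic sequence.
i=0: S_0 = -7.61 + -2.64*0 = -7.61
i=1: S_1 = -7.61 + -2.64*1 = -10.25
i=2: S_2 = -7.61 + -2.64*2 = -12.89
i=3: S_3 = -7.61 + -2.64*3 = -15.53
i=4: S_4 = -7.61 + -2.64*4 = -18.17
i=5: S_5 = -7.61 + -2.64*5 = -20.81
The first 6 terms are: [-7.61, -10.25, -12.89, -15.53, -18.17, -20.81]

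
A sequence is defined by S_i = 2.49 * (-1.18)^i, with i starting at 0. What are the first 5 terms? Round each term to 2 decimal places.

This is a geometric sequence.
i=0: S_0 = 2.49 * (-1.18)^0 = 2.49
i=1: S_1 = 2.49 * (-1.18)^1 ≈ -2.94
i=2: S_2 = 2.49 * (-1.18)^2 ≈ 3.47
i=3: S_3 = 2.49 * (-1.18)^3 ≈ -4.09
i=4: S_4 = 2.49 * (-1.18)^4 ≈ 4.83
The first 5 terms are: [2.49, -2.94, 3.47, -4.09, 4.83]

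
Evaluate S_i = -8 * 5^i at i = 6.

S_6 = -8 * 5^6 = -8 * 15625 = -125000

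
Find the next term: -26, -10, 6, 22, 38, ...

Differences: -10 - -26 = 16
This is an arithmetic sequence with common difference d = 16.
Next term = 38 + 16 = 54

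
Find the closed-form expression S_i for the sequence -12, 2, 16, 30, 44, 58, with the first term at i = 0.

Check differences: 2 - -12 = 14
16 - 2 = 14
Common difference d = 14.
First term a = -12.
Formula: S_i = -12 + 14*i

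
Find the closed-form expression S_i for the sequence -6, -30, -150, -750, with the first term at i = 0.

Check ratios: -30 / -6 = 5.0
Common ratio r = 5.
First term a = -6.
Formula: S_i = -6 * 5^i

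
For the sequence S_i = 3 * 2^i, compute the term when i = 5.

S_5 = 3 * 2^5 = 3 * 32 = 96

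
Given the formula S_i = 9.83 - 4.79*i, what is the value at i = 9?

S_9 = 9.83 + -4.79*9 = 9.83 + -43.11 = -33.28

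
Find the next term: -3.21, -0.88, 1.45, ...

Differences: -0.88 - -3.21 = 2.33
This is an arithmetic sequence with common difference d = 2.33.
Next term = 1.45 + 2.33 = 3.78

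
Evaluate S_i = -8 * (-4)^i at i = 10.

S_10 = -8 * (-4)^10 = -8 * 1048576 = -8388608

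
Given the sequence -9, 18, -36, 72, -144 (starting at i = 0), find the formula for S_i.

Check ratios: 18 / -9 = -2.0
Common ratio r = -2.
First term a = -9.
Formula: S_i = -9 * (-2)^i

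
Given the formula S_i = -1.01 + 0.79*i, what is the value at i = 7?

S_7 = -1.01 + 0.79*7 = -1.01 + 5.53 = 4.52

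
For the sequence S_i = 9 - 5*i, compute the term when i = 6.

S_6 = 9 + -5*6 = 9 + -30 = -21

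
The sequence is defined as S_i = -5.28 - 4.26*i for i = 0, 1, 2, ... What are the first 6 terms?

This is an arithmetic sequence.
i=0: S_0 = -5.28 + -4.26*0 = -5.28
i=1: S_1 = -5.28 + -4.26*1 = -9.54
i=2: S_2 = -5.28 + -4.26*2 = -13.8
i=3: S_3 = -5.28 + -4.26*3 = -18.06
i=4: S_4 = -5.28 + -4.26*4 = -22.32
i=5: S_5 = -5.28 + -4.26*5 = -26.58
The first 6 terms are: [-5.28, -9.54, -13.8, -18.06, -22.32, -26.58]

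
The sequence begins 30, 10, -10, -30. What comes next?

Differences: 10 - 30 = -20
This is an arithmetic sequence with common difference d = -20.
Next term = -30 + -20 = -50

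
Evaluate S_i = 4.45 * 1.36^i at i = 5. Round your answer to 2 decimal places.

S_5 = 4.45 * 1.36^5 ≈ 4.45 * 4.6526 ≈ 20.7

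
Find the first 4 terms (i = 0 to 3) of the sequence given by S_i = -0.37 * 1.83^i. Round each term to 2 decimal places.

This is a geometric sequence.
i=0: S_0 = -0.37 * 1.83^0 = -0.37
i=1: S_1 = -0.37 * 1.83^1 ≈ -0.68
i=2: S_2 = -0.37 * 1.83^2 ≈ -1.24
i=3: S_3 = -0.37 * 1.83^3 ≈ -2.27
The first 4 terms are: [-0.37, -0.68, -1.24, -2.27]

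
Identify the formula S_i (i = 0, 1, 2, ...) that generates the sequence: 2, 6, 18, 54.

Check ratios: 6 / 2 = 3.0
Common ratio r = 3.
First term a = 2.
Formula: S_i = 2 * 3^i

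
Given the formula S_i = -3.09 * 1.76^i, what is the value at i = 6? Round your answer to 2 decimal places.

S_6 = -3.09 * 1.76^6 ≈ -3.09 * 29.7219 ≈ -91.84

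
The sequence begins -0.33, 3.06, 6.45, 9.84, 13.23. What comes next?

Differences: 3.06 - -0.33 = 3.39
This is an arithmetic sequence with common difference d = 3.39.
Next term = 13.23 + 3.39 = 16.62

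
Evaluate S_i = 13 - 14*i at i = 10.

S_10 = 13 + -14*10 = 13 + -140 = -127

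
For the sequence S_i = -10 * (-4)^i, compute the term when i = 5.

S_5 = -10 * (-4)^5 = -10 * -1024 = 10240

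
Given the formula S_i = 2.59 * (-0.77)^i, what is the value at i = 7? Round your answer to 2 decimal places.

S_7 = 2.59 * (-0.77)^7 ≈ 2.59 * -0.1605 ≈ -0.42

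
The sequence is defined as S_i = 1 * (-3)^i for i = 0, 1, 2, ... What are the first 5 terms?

This is a geometric sequence.
i=0: S_0 = 1 * (-3)^0 = 1
i=1: S_1 = 1 * (-3)^1 = -3
i=2: S_2 = 1 * (-3)^2 = 9
i=3: S_3 = 1 * (-3)^3 = -27
i=4: S_4 = 1 * (-3)^4 = 81
The first 5 terms are: [1, -3, 9, -27, 81]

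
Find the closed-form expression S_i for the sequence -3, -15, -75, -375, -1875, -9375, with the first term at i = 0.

Check ratios: -15 / -3 = 5.0
Common ratio r = 5.
First term a = -3.
Formula: S_i = -3 * 5^i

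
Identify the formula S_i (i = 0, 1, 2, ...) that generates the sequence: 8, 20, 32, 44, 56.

Check differences: 20 - 8 = 12
32 - 20 = 12
Common difference d = 12.
First term a = 8.
Formula: S_i = 8 + 12*i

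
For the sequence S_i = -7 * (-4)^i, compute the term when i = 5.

S_5 = -7 * (-4)^5 = -7 * -1024 = 7168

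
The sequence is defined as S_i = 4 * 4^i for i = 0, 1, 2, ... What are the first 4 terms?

This is a geometric sequence.
i=0: S_0 = 4 * 4^0 = 4
i=1: S_1 = 4 * 4^1 = 16
i=2: S_2 = 4 * 4^2 = 64
i=3: S_3 = 4 * 4^3 = 256
The first 4 terms are: [4, 16, 64, 256]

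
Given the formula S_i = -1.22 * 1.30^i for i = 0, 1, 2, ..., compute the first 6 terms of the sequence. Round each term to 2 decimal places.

This is a geometric sequence.
i=0: S_0 = -1.22 * 1.3^0 = -1.22
i=1: S_1 = -1.22 * 1.3^1 ≈ -1.59
i=2: S_2 = -1.22 * 1.3^2 ≈ -2.06
i=3: S_3 = -1.22 * 1.3^3 ≈ -2.68
i=4: S_4 = -1.22 * 1.3^4 ≈ -3.48
i=5: S_5 = -1.22 * 1.3^5 ≈ -4.53
The first 6 terms are: [-1.22, -1.59, -2.06, -2.68, -3.48, -4.53]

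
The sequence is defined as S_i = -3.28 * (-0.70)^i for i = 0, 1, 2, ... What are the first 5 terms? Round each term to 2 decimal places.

This is a geometric sequence.
i=0: S_0 = -3.28 * (-0.7)^0 = -3.28
i=1: S_1 = -3.28 * (-0.7)^1 ≈ 2.3
i=2: S_2 = -3.28 * (-0.7)^2 ≈ -1.61
i=3: S_3 = -3.28 * (-0.7)^3 ≈ 1.13
i=4: S_4 = -3.28 * (-0.7)^4 ≈ -0.79
The first 5 terms are: [-3.28, 2.3, -1.61, 1.13, -0.79]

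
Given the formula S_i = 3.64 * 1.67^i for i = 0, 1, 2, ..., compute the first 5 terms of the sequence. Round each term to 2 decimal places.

This is a geometric sequence.
i=0: S_0 = 3.64 * 1.67^0 = 3.64
i=1: S_1 = 3.64 * 1.67^1 ≈ 6.08
i=2: S_2 = 3.64 * 1.67^2 ≈ 10.15
i=3: S_3 = 3.64 * 1.67^3 ≈ 16.95
i=4: S_4 = 3.64 * 1.67^4 ≈ 28.31
The first 5 terms are: [3.64, 6.08, 10.15, 16.95, 28.31]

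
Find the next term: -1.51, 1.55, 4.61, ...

Differences: 1.55 - -1.51 = 3.06
This is an arithmetic sequence with common difference d = 3.06.
Next term = 4.61 + 3.06 = 7.67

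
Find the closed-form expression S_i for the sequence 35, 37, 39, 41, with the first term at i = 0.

Check differences: 37 - 35 = 2
39 - 37 = 2
Common difference d = 2.
First term a = 35.
Formula: S_i = 35 + 2*i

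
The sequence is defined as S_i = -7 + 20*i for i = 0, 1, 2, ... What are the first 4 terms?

This is an arithmetic sequence.
i=0: S_0 = -7 + 20*0 = -7
i=1: S_1 = -7 + 20*1 = 13
i=2: S_2 = -7 + 20*2 = 33
i=3: S_3 = -7 + 20*3 = 53
The first 4 terms are: [-7, 13, 33, 53]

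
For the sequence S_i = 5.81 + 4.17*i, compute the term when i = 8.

S_8 = 5.81 + 4.17*8 = 5.81 + 33.36 = 39.17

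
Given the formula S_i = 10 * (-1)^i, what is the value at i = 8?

S_8 = 10 * (-1)^8 = 10 * 1 = 10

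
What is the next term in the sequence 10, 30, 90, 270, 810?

Ratios: 30 / 10 = 3.0
This is a geometric sequence with common ratio r = 3.
Next term = 810 * 3 = 2430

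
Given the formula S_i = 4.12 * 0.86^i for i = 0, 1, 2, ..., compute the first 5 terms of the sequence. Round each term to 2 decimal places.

This is a geometric sequence.
i=0: S_0 = 4.12 * 0.86^0 = 4.12
i=1: S_1 = 4.12 * 0.86^1 ≈ 3.54
i=2: S_2 = 4.12 * 0.86^2 ≈ 3.05
i=3: S_3 = 4.12 * 0.86^3 ≈ 2.62
i=4: S_4 = 4.12 * 0.86^4 ≈ 2.25
The first 5 terms are: [4.12, 3.54, 3.05, 2.62, 2.25]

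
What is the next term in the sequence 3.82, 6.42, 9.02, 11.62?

Differences: 6.42 - 3.82 = 2.6
This is an arithmetic sequence with common difference d = 2.6.
Next term = 11.62 + 2.6 = 14.22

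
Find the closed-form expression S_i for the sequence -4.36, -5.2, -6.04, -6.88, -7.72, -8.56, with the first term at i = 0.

Check differences: -5.2 - -4.36 = -0.84
-6.04 - -5.2 = -0.84
Common difference d = -0.84.
First term a = -4.36.
Formula: S_i = -4.36 - 0.84*i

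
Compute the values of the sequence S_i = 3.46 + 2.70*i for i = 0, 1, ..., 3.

This is an arithmetic sequence.
i=0: S_0 = 3.46 + 2.7*0 = 3.46
i=1: S_1 = 3.46 + 2.7*1 = 6.16
i=2: S_2 = 3.46 + 2.7*2 = 8.86
i=3: S_3 = 3.46 + 2.7*3 = 11.56
The first 4 terms are: [3.46, 6.16, 8.86, 11.56]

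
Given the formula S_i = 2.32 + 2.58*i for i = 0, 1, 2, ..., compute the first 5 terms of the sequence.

This is an arithmetic sequence.
i=0: S_0 = 2.32 + 2.58*0 = 2.32
i=1: S_1 = 2.32 + 2.58*1 = 4.9
i=2: S_2 = 2.32 + 2.58*2 = 7.48
i=3: S_3 = 2.32 + 2.58*3 = 10.06
i=4: S_4 = 2.32 + 2.58*4 = 12.64
The first 5 terms are: [2.32, 4.9, 7.48, 10.06, 12.64]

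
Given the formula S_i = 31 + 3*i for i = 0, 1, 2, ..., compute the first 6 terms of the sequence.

This is an arithmetic sequence.
i=0: S_0 = 31 + 3*0 = 31
i=1: S_1 = 31 + 3*1 = 34
i=2: S_2 = 31 + 3*2 = 37
i=3: S_3 = 31 + 3*3 = 40
i=4: S_4 = 31 + 3*4 = 43
i=5: S_5 = 31 + 3*5 = 46
The first 6 terms are: [31, 34, 37, 40, 43, 46]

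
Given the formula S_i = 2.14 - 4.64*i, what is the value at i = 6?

S_6 = 2.14 + -4.64*6 = 2.14 + -27.84 = -25.7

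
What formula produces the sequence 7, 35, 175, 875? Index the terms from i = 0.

Check ratios: 35 / 7 = 5.0
Common ratio r = 5.
First term a = 7.
Formula: S_i = 7 * 5^i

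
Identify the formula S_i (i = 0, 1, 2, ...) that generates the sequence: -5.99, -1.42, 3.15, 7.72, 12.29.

Check differences: -1.42 - -5.99 = 4.57
3.15 - -1.42 = 4.57
Common difference d = 4.57.
First term a = -5.99.
Formula: S_i = -5.99 + 4.57*i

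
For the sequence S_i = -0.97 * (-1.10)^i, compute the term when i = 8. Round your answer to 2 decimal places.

S_8 = -0.97 * (-1.1)^8 ≈ -0.97 * 2.1436 ≈ -2.08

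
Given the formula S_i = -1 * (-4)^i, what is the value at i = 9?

S_9 = -1 * (-4)^9 = -1 * -262144 = 262144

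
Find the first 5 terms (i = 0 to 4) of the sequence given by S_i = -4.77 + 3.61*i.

This is an arithmetic sequence.
i=0: S_0 = -4.77 + 3.61*0 = -4.77
i=1: S_1 = -4.77 + 3.61*1 = -1.16
i=2: S_2 = -4.77 + 3.61*2 = 2.45
i=3: S_3 = -4.77 + 3.61*3 = 6.06
i=4: S_4 = -4.77 + 3.61*4 = 9.67
The first 5 terms are: [-4.77, -1.16, 2.45, 6.06, 9.67]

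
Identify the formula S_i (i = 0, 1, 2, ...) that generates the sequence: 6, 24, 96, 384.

Check ratios: 24 / 6 = 4.0
Common ratio r = 4.
First term a = 6.
Formula: S_i = 6 * 4^i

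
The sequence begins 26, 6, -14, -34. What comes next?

Differences: 6 - 26 = -20
This is an arithmetic sequence with common difference d = -20.
Next term = -34 + -20 = -54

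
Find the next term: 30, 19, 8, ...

Differences: 19 - 30 = -11
This is an arithmetic sequence with common difference d = -11.
Next term = 8 + -11 = -3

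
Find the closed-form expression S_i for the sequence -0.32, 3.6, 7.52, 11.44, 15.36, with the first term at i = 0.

Check differences: 3.6 - -0.32 = 3.92
7.52 - 3.6 = 3.92
Common difference d = 3.92.
First term a = -0.32.
Formula: S_i = -0.32 + 3.92*i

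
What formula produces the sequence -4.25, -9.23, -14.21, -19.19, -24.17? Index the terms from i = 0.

Check differences: -9.23 - -4.25 = -4.98
-14.21 - -9.23 = -4.98
Common difference d = -4.98.
First term a = -4.25.
Formula: S_i = -4.25 - 4.98*i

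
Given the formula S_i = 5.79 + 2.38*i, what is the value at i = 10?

S_10 = 5.79 + 2.38*10 = 5.79 + 23.8 = 29.59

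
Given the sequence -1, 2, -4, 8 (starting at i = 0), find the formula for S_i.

Check ratios: 2 / -1 = -2.0
Common ratio r = -2.
First term a = -1.
Formula: S_i = -1 * (-2)^i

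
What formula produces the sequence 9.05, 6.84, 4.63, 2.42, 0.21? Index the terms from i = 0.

Check differences: 6.84 - 9.05 = -2.21
4.63 - 6.84 = -2.21
Common difference d = -2.21.
First term a = 9.05.
Formula: S_i = 9.05 - 2.21*i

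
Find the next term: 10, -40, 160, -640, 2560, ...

Ratios: -40 / 10 = -4.0
This is a geometric sequence with common ratio r = -4.
Next term = 2560 * -4 = -10240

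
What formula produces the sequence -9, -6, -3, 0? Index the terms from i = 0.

Check differences: -6 - -9 = 3
-3 - -6 = 3
Common difference d = 3.
First term a = -9.
Formula: S_i = -9 + 3*i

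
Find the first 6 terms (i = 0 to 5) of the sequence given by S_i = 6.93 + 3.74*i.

This is an arithmetic sequence.
i=0: S_0 = 6.93 + 3.74*0 = 6.93
i=1: S_1 = 6.93 + 3.74*1 = 10.67
i=2: S_2 = 6.93 + 3.74*2 = 14.41
i=3: S_3 = 6.93 + 3.74*3 = 18.15
i=4: S_4 = 6.93 + 3.74*4 = 21.89
i=5: S_5 = 6.93 + 3.74*5 = 25.63
The first 6 terms are: [6.93, 10.67, 14.41, 18.15, 21.89, 25.63]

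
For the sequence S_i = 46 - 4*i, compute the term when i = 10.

S_10 = 46 + -4*10 = 46 + -40 = 6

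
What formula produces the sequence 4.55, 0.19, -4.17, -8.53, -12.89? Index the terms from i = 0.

Check differences: 0.19 - 4.55 = -4.36
-4.17 - 0.19 = -4.36
Common difference d = -4.36.
First term a = 4.55.
Formula: S_i = 4.55 - 4.36*i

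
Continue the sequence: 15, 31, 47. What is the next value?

Differences: 31 - 15 = 16
This is an arithmetic sequence with common difference d = 16.
Next term = 47 + 16 = 63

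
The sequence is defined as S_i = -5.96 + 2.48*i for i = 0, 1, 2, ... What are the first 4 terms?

This is an arithmetic sequence.
i=0: S_0 = -5.96 + 2.48*0 = -5.96
i=1: S_1 = -5.96 + 2.48*1 = -3.48
i=2: S_2 = -5.96 + 2.48*2 = -1.0
i=3: S_3 = -5.96 + 2.48*3 = 1.48
The first 4 terms are: [-5.96, -3.48, -1.0, 1.48]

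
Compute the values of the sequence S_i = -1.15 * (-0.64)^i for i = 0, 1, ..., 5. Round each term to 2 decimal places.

This is a geometric sequence.
i=0: S_0 = -1.15 * (-0.64)^0 = -1.15
i=1: S_1 = -1.15 * (-0.64)^1 ≈ 0.74
i=2: S_2 = -1.15 * (-0.64)^2 ≈ -0.47
i=3: S_3 = -1.15 * (-0.64)^3 ≈ 0.3
i=4: S_4 = -1.15 * (-0.64)^4 ≈ -0.19
i=5: S_5 = -1.15 * (-0.64)^5 ≈ 0.12
The first 6 terms are: [-1.15, 0.74, -0.47, 0.3, -0.19, 0.12]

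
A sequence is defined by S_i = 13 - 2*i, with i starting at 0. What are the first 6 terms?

This is an arithmetic sequence.
i=0: S_0 = 13 + -2*0 = 13
i=1: S_1 = 13 + -2*1 = 11
i=2: S_2 = 13 + -2*2 = 9
i=3: S_3 = 13 + -2*3 = 7
i=4: S_4 = 13 + -2*4 = 5
i=5: S_5 = 13 + -2*5 = 3
The first 6 terms are: [13, 11, 9, 7, 5, 3]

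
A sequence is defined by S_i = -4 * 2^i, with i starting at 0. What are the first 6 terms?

This is a geometric sequence.
i=0: S_0 = -4 * 2^0 = -4
i=1: S_1 = -4 * 2^1 = -8
i=2: S_2 = -4 * 2^2 = -16
i=3: S_3 = -4 * 2^3 = -32
i=4: S_4 = -4 * 2^4 = -64
i=5: S_5 = -4 * 2^5 = -128
The first 6 terms are: [-4, -8, -16, -32, -64, -128]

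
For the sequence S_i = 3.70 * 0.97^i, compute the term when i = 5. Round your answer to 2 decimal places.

S_5 = 3.7 * 0.97^5 ≈ 3.7 * 0.8587 ≈ 3.18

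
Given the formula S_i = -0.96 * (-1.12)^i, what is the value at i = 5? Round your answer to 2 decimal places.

S_5 = -0.96 * (-1.12)^5 ≈ -0.96 * -1.7623 ≈ 1.69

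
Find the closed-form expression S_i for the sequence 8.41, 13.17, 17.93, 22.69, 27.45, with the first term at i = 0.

Check differences: 13.17 - 8.41 = 4.76
17.93 - 13.17 = 4.76
Common difference d = 4.76.
First term a = 8.41.
Formula: S_i = 8.41 + 4.76*i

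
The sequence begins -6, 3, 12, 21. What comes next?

Differences: 3 - -6 = 9
This is an arithmetic sequence with common difference d = 9.
Next term = 21 + 9 = 30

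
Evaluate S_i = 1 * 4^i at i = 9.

S_9 = 1 * 4^9 = 1 * 262144 = 262144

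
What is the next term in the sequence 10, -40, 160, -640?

Ratios: -40 / 10 = -4.0
This is a geometric sequence with common ratio r = -4.
Next term = -640 * -4 = 2560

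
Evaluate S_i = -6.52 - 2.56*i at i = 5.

S_5 = -6.52 + -2.56*5 = -6.52 + -12.8 = -19.32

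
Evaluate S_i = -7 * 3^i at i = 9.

S_9 = -7 * 3^9 = -7 * 19683 = -137781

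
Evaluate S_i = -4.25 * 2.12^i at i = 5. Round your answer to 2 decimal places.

S_5 = -4.25 * 2.12^5 ≈ -4.25 * 42.8232 ≈ -182.0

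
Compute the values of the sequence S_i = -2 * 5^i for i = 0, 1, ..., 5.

This is a geometric sequence.
i=0: S_0 = -2 * 5^0 = -2
i=1: S_1 = -2 * 5^1 = -10
i=2: S_2 = -2 * 5^2 = -50
i=3: S_3 = -2 * 5^3 = -250
i=4: S_4 = -2 * 5^4 = -1250
i=5: S_5 = -2 * 5^5 = -6250
The first 6 terms are: [-2, -10, -50, -250, -1250, -6250]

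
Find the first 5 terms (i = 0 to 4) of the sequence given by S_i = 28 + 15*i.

This is an arithmetic sequence.
i=0: S_0 = 28 + 15*0 = 28
i=1: S_1 = 28 + 15*1 = 43
i=2: S_2 = 28 + 15*2 = 58
i=3: S_3 = 28 + 15*3 = 73
i=4: S_4 = 28 + 15*4 = 88
The first 5 terms are: [28, 43, 58, 73, 88]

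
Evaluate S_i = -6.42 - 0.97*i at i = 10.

S_10 = -6.42 + -0.97*10 = -6.42 + -9.7 = -16.12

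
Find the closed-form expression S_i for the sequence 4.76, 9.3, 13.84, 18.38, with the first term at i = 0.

Check differences: 9.3 - 4.76 = 4.54
13.84 - 9.3 = 4.54
Common difference d = 4.54.
First term a = 4.76.
Formula: S_i = 4.76 + 4.54*i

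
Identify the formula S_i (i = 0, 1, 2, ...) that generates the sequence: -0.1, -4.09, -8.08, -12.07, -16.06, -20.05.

Check differences: -4.09 - -0.1 = -3.99
-8.08 - -4.09 = -3.99
Common difference d = -3.99.
First term a = -0.1.
Formula: S_i = -0.10 - 3.99*i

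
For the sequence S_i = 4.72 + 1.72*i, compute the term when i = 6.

S_6 = 4.72 + 1.72*6 = 4.72 + 10.32 = 15.04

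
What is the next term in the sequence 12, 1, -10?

Differences: 1 - 12 = -11
This is an arithmetic sequence with common difference d = -11.
Next term = -10 + -11 = -21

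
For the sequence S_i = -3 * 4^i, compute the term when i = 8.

S_8 = -3 * 4^8 = -3 * 65536 = -196608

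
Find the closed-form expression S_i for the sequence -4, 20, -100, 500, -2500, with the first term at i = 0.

Check ratios: 20 / -4 = -5.0
Common ratio r = -5.
First term a = -4.
Formula: S_i = -4 * (-5)^i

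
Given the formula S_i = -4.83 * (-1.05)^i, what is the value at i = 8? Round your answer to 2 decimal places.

S_8 = -4.83 * (-1.05)^8 ≈ -4.83 * 1.4775 ≈ -7.14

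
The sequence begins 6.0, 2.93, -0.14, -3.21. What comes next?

Differences: 2.93 - 6.0 = -3.07
This is an arithmetic sequence with common difference d = -3.07.
Next term = -3.21 + -3.07 = -6.28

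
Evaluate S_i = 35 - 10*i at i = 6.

S_6 = 35 + -10*6 = 35 + -60 = -25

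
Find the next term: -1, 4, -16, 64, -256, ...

Ratios: 4 / -1 = -4.0
This is a geometric sequence with common ratio r = -4.
Next term = -256 * -4 = 1024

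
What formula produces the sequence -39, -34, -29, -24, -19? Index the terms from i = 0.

Check differences: -34 - -39 = 5
-29 - -34 = 5
Common difference d = 5.
First term a = -39.
Formula: S_i = -39 + 5*i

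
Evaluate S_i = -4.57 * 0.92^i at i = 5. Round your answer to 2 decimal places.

S_5 = -4.57 * 0.92^5 ≈ -4.57 * 0.6591 ≈ -3.01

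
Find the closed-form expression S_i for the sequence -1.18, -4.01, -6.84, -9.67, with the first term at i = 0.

Check differences: -4.01 - -1.18 = -2.83
-6.84 - -4.01 = -2.83
Common difference d = -2.83.
First term a = -1.18.
Formula: S_i = -1.18 - 2.83*i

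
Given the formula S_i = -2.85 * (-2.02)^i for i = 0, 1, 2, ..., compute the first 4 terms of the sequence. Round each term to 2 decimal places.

This is a geometric sequence.
i=0: S_0 = -2.85 * (-2.02)^0 = -2.85
i=1: S_1 = -2.85 * (-2.02)^1 ≈ 5.76
i=2: S_2 = -2.85 * (-2.02)^2 ≈ -11.63
i=3: S_3 = -2.85 * (-2.02)^3 ≈ 23.49
The first 4 terms are: [-2.85, 5.76, -11.63, 23.49]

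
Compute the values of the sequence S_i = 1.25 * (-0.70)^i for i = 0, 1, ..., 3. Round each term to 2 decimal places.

This is a geometric sequence.
i=0: S_0 = 1.25 * (-0.7)^0 = 1.25
i=1: S_1 = 1.25 * (-0.7)^1 ≈ -0.88
i=2: S_2 = 1.25 * (-0.7)^2 ≈ 0.61
i=3: S_3 = 1.25 * (-0.7)^3 ≈ -0.43
The first 4 terms are: [1.25, -0.88, 0.61, -0.43]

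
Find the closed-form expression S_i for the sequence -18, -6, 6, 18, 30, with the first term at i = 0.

Check differences: -6 - -18 = 12
6 - -6 = 12
Common difference d = 12.
First term a = -18.
Formula: S_i = -18 + 12*i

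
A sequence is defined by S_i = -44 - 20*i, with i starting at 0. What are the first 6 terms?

This is an arithmetic sequence.
i=0: S_0 = -44 + -20*0 = -44
i=1: S_1 = -44 + -20*1 = -64
i=2: S_2 = -44 + -20*2 = -84
i=3: S_3 = -44 + -20*3 = -104
i=4: S_4 = -44 + -20*4 = -124
i=5: S_5 = -44 + -20*5 = -144
The first 6 terms are: [-44, -64, -84, -104, -124, -144]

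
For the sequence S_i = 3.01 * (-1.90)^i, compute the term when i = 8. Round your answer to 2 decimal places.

S_8 = 3.01 * (-1.9)^8 ≈ 3.01 * 169.8356 ≈ 511.21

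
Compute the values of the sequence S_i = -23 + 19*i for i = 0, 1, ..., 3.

This is an arithmetic sequence.
i=0: S_0 = -23 + 19*0 = -23
i=1: S_1 = -23 + 19*1 = -4
i=2: S_2 = -23 + 19*2 = 15
i=3: S_3 = -23 + 19*3 = 34
The first 4 terms are: [-23, -4, 15, 34]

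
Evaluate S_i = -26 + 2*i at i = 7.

S_7 = -26 + 2*7 = -26 + 14 = -12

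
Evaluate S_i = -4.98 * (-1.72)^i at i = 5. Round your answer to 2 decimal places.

S_5 = -4.98 * (-1.72)^5 ≈ -4.98 * -15.0537 ≈ 74.97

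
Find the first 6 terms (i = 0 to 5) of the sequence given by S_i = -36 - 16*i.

This is an arithmetic sequence.
i=0: S_0 = -36 + -16*0 = -36
i=1: S_1 = -36 + -16*1 = -52
i=2: S_2 = -36 + -16*2 = -68
i=3: S_3 = -36 + -16*3 = -84
i=4: S_4 = -36 + -16*4 = -100
i=5: S_5 = -36 + -16*5 = -116
The first 6 terms are: [-36, -52, -68, -84, -100, -116]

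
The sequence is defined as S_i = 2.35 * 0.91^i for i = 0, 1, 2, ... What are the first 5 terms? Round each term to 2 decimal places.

This is a geometric sequence.
i=0: S_0 = 2.35 * 0.91^0 = 2.35
i=1: S_1 = 2.35 * 0.91^1 ≈ 2.14
i=2: S_2 = 2.35 * 0.91^2 ≈ 1.95
i=3: S_3 = 2.35 * 0.91^3 ≈ 1.77
i=4: S_4 = 2.35 * 0.91^4 ≈ 1.61
The first 5 terms are: [2.35, 2.14, 1.95, 1.77, 1.61]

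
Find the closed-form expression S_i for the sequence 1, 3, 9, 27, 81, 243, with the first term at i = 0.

Check ratios: 3 / 1 = 3.0
Common ratio r = 3.
First term a = 1.
Formula: S_i = 1 * 3^i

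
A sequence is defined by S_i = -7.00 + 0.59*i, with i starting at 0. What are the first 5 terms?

This is an arithmetic sequence.
i=0: S_0 = -7.0 + 0.59*0 = -7.0
i=1: S_1 = -7.0 + 0.59*1 = -6.41
i=2: S_2 = -7.0 + 0.59*2 = -5.82
i=3: S_3 = -7.0 + 0.59*3 = -5.23
i=4: S_4 = -7.0 + 0.59*4 = -4.64
The first 5 terms are: [-7.0, -6.41, -5.82, -5.23, -4.64]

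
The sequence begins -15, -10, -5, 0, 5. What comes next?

Differences: -10 - -15 = 5
This is an arithmetic sequence with common difference d = 5.
Next term = 5 + 5 = 10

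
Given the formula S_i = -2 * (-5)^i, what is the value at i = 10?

S_10 = -2 * (-5)^10 = -2 * 9765625 = -19531250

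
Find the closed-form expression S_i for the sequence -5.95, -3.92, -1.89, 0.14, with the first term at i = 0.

Check differences: -3.92 - -5.95 = 2.03
-1.89 - -3.92 = 2.03
Common difference d = 2.03.
First term a = -5.95.
Formula: S_i = -5.95 + 2.03*i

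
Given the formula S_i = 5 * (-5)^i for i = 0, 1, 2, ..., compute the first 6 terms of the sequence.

This is a geometric sequence.
i=0: S_0 = 5 * (-5)^0 = 5
i=1: S_1 = 5 * (-5)^1 = -25
i=2: S_2 = 5 * (-5)^2 = 125
i=3: S_3 = 5 * (-5)^3 = -625
i=4: S_4 = 5 * (-5)^4 = 3125
i=5: S_5 = 5 * (-5)^5 = -15625
The first 6 terms are: [5, -25, 125, -625, 3125, -15625]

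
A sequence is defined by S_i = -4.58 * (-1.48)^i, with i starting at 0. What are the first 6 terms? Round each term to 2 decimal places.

This is a geometric sequence.
i=0: S_0 = -4.58 * (-1.48)^0 = -4.58
i=1: S_1 = -4.58 * (-1.48)^1 ≈ 6.78
i=2: S_2 = -4.58 * (-1.48)^2 ≈ -10.03
i=3: S_3 = -4.58 * (-1.48)^3 ≈ 14.85
i=4: S_4 = -4.58 * (-1.48)^4 ≈ -21.97
i=5: S_5 = -4.58 * (-1.48)^5 ≈ 32.52
The first 6 terms are: [-4.58, 6.78, -10.03, 14.85, -21.97, 32.52]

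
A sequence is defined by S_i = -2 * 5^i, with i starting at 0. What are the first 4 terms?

This is a geometric sequence.
i=0: S_0 = -2 * 5^0 = -2
i=1: S_1 = -2 * 5^1 = -10
i=2: S_2 = -2 * 5^2 = -50
i=3: S_3 = -2 * 5^3 = -250
The first 4 terms are: [-2, -10, -50, -250]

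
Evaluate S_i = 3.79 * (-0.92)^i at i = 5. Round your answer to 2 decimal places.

S_5 = 3.79 * (-0.92)^5 ≈ 3.79 * -0.6591 ≈ -2.5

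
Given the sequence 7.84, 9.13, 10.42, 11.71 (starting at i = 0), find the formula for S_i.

Check differences: 9.13 - 7.84 = 1.29
10.42 - 9.13 = 1.29
Common difference d = 1.29.
First term a = 7.84.
Formula: S_i = 7.84 + 1.29*i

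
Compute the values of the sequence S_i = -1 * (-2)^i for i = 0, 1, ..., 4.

This is a geometric sequence.
i=0: S_0 = -1 * (-2)^0 = -1
i=1: S_1 = -1 * (-2)^1 = 2
i=2: S_2 = -1 * (-2)^2 = -4
i=3: S_3 = -1 * (-2)^3 = 8
i=4: S_4 = -1 * (-2)^4 = -16
The first 5 terms are: [-1, 2, -4, 8, -16]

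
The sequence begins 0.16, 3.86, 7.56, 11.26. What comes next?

Differences: 3.86 - 0.16 = 3.7
This is an arithmetic sequence with common difference d = 3.7.
Next term = 11.26 + 3.7 = 14.96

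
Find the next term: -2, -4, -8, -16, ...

Ratios: -4 / -2 = 2.0
This is a geometric sequence with common ratio r = 2.
Next term = -16 * 2 = -32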